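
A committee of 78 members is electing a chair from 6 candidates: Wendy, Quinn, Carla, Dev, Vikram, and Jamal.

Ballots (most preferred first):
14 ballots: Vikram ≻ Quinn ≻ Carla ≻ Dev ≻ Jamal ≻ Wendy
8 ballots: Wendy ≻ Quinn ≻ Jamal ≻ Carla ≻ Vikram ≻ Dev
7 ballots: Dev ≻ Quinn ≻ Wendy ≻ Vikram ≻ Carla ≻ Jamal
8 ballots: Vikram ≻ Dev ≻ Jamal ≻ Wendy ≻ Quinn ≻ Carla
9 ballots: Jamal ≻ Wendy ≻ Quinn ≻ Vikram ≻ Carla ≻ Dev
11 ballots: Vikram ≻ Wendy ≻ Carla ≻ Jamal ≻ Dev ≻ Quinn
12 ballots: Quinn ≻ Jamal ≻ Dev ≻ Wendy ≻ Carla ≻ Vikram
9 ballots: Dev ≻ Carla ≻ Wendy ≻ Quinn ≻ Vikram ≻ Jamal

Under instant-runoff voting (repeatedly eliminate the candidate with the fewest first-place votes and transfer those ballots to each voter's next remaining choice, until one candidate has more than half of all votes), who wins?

Quinn

Round 1: Wendy 8, Quinn 12, Carla 0, Dev 16, Vikram 33, Jamal 9. Carla eliminated.
Round 2: Wendy 8, Quinn 12, Dev 16, Vikram 33, Jamal 9. Wendy eliminated.
Round 3: Quinn 20, Dev 16, Vikram 33, Jamal 9. Jamal eliminated.
Round 4: Quinn 29, Dev 16, Vikram 33. Dev eliminated.
Round 5: Quinn 45, Vikram 33. Quinn has a majority (≥40).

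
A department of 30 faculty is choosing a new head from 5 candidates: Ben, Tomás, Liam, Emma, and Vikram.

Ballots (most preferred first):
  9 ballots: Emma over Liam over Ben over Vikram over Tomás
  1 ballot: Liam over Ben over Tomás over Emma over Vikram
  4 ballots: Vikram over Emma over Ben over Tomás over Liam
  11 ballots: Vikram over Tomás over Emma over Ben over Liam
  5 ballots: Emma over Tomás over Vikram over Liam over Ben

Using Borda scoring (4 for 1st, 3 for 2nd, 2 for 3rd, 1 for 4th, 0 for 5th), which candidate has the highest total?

Emma

Ben: 9×2 + 1×3 + 4×2 + 11×1 + 5×0 = 40
Tomás: 9×0 + 1×2 + 4×1 + 11×3 + 5×3 = 54
Liam: 9×3 + 1×4 + 4×0 + 11×0 + 5×1 = 36
Emma: 9×4 + 1×1 + 4×3 + 11×2 + 5×4 = 91
Vikram: 9×1 + 1×0 + 4×4 + 11×4 + 5×2 = 79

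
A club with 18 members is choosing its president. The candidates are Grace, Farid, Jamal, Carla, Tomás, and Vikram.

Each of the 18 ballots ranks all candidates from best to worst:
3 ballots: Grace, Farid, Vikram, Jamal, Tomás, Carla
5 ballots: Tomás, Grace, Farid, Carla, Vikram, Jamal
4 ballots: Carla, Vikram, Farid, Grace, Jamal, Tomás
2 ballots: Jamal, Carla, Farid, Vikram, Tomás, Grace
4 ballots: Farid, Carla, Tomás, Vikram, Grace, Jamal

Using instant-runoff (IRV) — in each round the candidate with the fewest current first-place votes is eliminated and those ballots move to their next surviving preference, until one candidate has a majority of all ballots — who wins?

Farid

Round 1: Grace 3, Farid 4, Jamal 2, Carla 4, Tomás 5, Vikram 0. Vikram eliminated.
Round 2: Grace 3, Farid 4, Jamal 2, Carla 4, Tomás 5. Jamal eliminated.
Round 3: Grace 3, Farid 4, Carla 6, Tomás 5. Grace eliminated.
Round 4: Farid 7, Carla 6, Tomás 5. Tomás eliminated.
Round 5: Farid 12, Carla 6. Farid has a majority (≥10).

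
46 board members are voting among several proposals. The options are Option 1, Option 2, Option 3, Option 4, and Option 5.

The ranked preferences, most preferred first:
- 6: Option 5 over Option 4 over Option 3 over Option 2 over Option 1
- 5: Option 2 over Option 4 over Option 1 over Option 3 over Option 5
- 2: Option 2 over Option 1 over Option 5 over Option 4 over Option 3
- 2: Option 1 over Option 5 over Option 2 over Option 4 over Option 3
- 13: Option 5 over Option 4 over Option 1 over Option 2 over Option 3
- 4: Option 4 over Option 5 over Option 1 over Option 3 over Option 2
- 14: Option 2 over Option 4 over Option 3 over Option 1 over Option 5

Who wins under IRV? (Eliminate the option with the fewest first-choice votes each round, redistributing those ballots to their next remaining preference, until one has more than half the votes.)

Round 1: Option 1 2, Option 2 21, Option 3 0, Option 4 4, Option 5 19. Option 3 eliminated.
Round 2: Option 1 2, Option 2 21, Option 4 4, Option 5 19. Option 1 eliminated.
Round 3: Option 2 21, Option 4 4, Option 5 21. Option 4 eliminated.
Round 4: Option 2 21, Option 5 25. Option 5 has a majority (≥24).

Option 5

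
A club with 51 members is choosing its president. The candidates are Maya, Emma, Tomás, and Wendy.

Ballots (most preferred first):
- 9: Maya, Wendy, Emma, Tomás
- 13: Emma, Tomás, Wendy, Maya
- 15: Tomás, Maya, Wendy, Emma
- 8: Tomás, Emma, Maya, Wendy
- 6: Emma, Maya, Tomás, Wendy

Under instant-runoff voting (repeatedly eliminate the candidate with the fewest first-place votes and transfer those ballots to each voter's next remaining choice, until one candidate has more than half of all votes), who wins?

Round 1: Maya 9, Emma 19, Tomás 23, Wendy 0. Wendy eliminated.
Round 2: Maya 9, Emma 19, Tomás 23. Maya eliminated.
Round 3: Emma 28, Tomás 23. Emma has a majority (≥26).

Emma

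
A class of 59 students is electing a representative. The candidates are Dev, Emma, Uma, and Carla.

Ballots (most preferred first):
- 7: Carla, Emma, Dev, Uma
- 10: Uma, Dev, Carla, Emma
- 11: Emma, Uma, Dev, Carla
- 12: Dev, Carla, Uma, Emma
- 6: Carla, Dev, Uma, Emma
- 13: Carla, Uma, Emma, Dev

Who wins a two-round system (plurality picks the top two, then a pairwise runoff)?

Round 1 first-place votes: Dev 12, Emma 11, Uma 10, Carla 26. Carla and Dev advance.
Runoff: Carla is ranked above Dev on 26 ballots, Dev above Carla on 33.

Dev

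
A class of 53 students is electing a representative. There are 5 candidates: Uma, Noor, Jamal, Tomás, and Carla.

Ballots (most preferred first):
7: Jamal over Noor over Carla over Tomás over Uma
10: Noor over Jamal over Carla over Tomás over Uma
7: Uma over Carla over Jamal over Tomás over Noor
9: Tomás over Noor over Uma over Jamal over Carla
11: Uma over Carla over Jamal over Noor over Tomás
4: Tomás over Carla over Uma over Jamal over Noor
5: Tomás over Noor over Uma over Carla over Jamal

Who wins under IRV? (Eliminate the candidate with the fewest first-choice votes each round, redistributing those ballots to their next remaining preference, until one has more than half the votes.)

Tomás

Round 1: Uma 18, Noor 10, Jamal 7, Tomás 18, Carla 0. Carla eliminated.
Round 2: Uma 18, Noor 10, Jamal 7, Tomás 18. Jamal eliminated.
Round 3: Uma 18, Noor 17, Tomás 18. Noor eliminated.
Round 4: Uma 18, Tomás 35. Tomás has a majority (≥27).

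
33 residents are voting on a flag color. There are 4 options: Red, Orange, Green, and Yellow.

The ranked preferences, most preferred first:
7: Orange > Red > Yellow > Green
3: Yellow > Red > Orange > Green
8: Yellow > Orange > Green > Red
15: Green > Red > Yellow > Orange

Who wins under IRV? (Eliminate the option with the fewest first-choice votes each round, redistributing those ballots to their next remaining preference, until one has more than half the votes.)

Yellow

Round 1: Red 0, Orange 7, Green 15, Yellow 11. Red eliminated.
Round 2: Orange 7, Green 15, Yellow 11. Orange eliminated.
Round 3: Green 15, Yellow 18. Yellow has a majority (≥17).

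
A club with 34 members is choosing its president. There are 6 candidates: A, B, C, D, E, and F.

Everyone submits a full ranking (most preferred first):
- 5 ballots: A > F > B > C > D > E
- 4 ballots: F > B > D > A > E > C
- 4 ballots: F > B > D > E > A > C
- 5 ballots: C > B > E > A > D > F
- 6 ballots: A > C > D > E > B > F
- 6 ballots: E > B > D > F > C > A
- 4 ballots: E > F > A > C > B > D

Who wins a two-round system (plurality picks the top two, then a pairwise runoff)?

Round 1 first-place votes: A 11, B 0, C 5, D 0, E 10, F 8. A and E advance.
Runoff: A is ranked above E on 15 ballots, E above A on 19.

E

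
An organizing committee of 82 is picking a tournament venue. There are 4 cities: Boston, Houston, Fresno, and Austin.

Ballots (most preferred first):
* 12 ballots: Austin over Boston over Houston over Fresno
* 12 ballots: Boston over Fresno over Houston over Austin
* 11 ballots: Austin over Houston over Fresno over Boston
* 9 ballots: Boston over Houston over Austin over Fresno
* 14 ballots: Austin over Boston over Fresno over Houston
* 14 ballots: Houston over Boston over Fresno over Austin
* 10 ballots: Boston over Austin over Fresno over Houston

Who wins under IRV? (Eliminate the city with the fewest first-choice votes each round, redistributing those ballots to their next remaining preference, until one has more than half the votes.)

Round 1: Boston 31, Houston 14, Fresno 0, Austin 37. Fresno eliminated.
Round 2: Boston 31, Houston 14, Austin 37. Houston eliminated.
Round 3: Boston 45, Austin 37. Boston has a majority (≥42).

Boston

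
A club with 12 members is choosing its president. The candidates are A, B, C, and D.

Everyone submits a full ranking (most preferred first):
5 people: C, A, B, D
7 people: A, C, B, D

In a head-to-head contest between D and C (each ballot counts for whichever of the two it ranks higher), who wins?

C

D is ranked above C on 0 ballots; C above D on 12.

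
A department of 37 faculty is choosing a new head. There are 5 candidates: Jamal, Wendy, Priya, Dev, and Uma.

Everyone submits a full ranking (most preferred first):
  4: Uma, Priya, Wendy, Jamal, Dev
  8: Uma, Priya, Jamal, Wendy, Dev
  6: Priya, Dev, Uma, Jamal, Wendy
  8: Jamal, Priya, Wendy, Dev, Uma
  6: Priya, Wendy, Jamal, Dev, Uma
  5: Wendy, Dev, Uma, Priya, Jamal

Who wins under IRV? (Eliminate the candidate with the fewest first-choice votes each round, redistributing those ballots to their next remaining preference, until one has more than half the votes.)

Round 1: Jamal 8, Wendy 5, Priya 12, Dev 0, Uma 12. Dev eliminated.
Round 2: Jamal 8, Wendy 5, Priya 12, Uma 12. Wendy eliminated.
Round 3: Jamal 8, Priya 12, Uma 17. Jamal eliminated.
Round 4: Priya 20, Uma 17. Priya has a majority (≥19).

Priya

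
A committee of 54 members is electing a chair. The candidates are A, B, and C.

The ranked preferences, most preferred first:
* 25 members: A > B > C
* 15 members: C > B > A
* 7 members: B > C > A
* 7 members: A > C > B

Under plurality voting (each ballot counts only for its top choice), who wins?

First-place votes: A 32, B 7, C 15.

A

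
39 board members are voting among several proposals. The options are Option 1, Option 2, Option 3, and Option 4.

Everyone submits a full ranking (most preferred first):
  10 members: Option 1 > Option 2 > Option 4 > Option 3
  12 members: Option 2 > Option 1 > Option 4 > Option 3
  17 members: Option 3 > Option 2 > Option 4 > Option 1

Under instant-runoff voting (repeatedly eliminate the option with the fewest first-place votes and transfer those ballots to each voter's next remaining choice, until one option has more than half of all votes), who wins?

Round 1: Option 1 10, Option 2 12, Option 3 17, Option 4 0. Option 4 eliminated.
Round 2: Option 1 10, Option 2 12, Option 3 17. Option 1 eliminated.
Round 3: Option 2 22, Option 3 17. Option 2 has a majority (≥20).

Option 2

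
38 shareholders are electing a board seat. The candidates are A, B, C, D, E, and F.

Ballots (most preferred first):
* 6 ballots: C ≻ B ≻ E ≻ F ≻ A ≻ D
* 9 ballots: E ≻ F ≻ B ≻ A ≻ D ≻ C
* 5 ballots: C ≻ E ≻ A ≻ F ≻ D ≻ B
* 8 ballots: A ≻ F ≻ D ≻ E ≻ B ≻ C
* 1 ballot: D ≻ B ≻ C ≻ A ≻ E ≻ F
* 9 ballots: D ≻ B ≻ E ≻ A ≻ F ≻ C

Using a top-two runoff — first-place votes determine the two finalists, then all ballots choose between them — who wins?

Round 1 first-place votes: A 8, B 0, C 11, D 10, E 9, F 0. C and D advance.
Runoff: C is ranked above D on 11 ballots, D above C on 27.

D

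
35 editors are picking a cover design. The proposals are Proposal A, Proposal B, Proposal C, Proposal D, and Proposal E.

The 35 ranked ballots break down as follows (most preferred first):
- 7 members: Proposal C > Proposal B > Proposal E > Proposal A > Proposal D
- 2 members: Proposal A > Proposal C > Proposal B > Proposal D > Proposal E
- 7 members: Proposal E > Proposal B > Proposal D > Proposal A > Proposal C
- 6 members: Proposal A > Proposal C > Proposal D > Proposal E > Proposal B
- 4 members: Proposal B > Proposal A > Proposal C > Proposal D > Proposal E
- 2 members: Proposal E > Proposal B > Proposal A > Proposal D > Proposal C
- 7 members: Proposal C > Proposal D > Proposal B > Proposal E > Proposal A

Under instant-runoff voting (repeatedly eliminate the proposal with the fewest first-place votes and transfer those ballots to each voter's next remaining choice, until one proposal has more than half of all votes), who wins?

Round 1: Proposal A 8, Proposal B 4, Proposal C 14, Proposal D 0, Proposal E 9. Proposal D eliminated.
Round 2: Proposal A 8, Proposal B 4, Proposal C 14, Proposal E 9. Proposal B eliminated.
Round 3: Proposal A 12, Proposal C 14, Proposal E 9. Proposal E eliminated.
Round 4: Proposal A 21, Proposal C 14. Proposal A has a majority (≥18).

Proposal A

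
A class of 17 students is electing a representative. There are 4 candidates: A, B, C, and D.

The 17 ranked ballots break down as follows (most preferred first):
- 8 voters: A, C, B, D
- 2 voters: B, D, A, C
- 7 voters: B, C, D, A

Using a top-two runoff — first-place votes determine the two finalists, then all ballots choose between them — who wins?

B

Round 1 first-place votes: A 8, B 9, C 0, D 0. B and A advance.
Runoff: B is ranked above A on 9 ballots, A above B on 8.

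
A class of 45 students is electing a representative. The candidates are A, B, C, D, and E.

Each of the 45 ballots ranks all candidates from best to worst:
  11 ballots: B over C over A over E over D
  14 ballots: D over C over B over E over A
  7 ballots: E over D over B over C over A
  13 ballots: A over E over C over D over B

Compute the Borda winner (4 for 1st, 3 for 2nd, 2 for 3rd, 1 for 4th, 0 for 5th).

A: 11×2 + 14×0 + 7×0 + 13×4 = 74
B: 11×4 + 14×2 + 7×2 + 13×0 = 86
C: 11×3 + 14×3 + 7×1 + 13×2 = 108
D: 11×0 + 14×4 + 7×3 + 13×1 = 90
E: 11×1 + 14×1 + 7×4 + 13×3 = 92

C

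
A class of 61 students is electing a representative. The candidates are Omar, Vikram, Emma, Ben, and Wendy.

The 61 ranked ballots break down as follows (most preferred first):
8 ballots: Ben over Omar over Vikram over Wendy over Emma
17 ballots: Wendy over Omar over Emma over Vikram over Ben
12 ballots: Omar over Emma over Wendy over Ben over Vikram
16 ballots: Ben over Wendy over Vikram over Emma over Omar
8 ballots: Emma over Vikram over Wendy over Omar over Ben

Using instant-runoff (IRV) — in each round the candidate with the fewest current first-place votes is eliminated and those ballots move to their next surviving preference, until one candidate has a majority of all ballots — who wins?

Round 1: Omar 12, Vikram 0, Emma 8, Ben 24, Wendy 17. Vikram eliminated.
Round 2: Omar 12, Emma 8, Ben 24, Wendy 17. Emma eliminated.
Round 3: Omar 12, Ben 24, Wendy 25. Omar eliminated.
Round 4: Ben 24, Wendy 37. Wendy has a majority (≥31).

Wendy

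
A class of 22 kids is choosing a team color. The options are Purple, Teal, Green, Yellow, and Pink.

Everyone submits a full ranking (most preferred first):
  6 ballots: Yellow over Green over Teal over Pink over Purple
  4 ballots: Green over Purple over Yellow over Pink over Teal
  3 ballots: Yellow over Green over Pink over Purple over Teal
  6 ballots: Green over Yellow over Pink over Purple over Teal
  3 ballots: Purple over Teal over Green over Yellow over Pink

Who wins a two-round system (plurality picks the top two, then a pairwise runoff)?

Green

Round 1 first-place votes: Purple 3, Teal 0, Green 10, Yellow 9, Pink 0. Green and Yellow advance.
Runoff: Green is ranked above Yellow on 13 ballots, Yellow above Green on 9.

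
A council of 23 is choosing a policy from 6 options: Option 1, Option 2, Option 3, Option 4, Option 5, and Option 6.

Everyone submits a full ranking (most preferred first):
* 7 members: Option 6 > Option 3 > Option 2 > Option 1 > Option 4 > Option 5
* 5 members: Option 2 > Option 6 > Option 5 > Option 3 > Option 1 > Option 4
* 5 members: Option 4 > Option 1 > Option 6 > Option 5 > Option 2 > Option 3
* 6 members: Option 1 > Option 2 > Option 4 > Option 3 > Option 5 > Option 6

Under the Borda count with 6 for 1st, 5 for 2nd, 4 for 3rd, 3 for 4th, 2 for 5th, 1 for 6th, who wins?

Option 2

Option 1: 7×3 + 5×2 + 5×5 + 6×6 = 92
Option 2: 7×4 + 5×6 + 5×2 + 6×5 = 98
Option 3: 7×5 + 5×3 + 5×1 + 6×3 = 73
Option 4: 7×2 + 5×1 + 5×6 + 6×4 = 73
Option 5: 7×1 + 5×4 + 5×3 + 6×2 = 54
Option 6: 7×6 + 5×5 + 5×4 + 6×1 = 93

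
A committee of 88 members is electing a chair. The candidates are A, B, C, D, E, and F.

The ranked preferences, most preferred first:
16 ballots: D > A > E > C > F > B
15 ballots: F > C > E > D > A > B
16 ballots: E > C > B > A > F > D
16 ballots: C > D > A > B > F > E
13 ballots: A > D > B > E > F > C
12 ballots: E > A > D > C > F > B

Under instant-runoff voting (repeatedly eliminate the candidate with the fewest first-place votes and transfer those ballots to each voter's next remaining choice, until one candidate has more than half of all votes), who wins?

Round 1: A 13, B 0, C 16, D 16, E 28, F 15. B eliminated.
Round 2: A 13, C 16, D 16, E 28, F 15. A eliminated.
Round 3: C 16, D 29, E 28, F 15. F eliminated.
Round 4: C 31, D 29, E 28. E eliminated.
Round 5: C 47, D 41. C has a majority (≥45).

C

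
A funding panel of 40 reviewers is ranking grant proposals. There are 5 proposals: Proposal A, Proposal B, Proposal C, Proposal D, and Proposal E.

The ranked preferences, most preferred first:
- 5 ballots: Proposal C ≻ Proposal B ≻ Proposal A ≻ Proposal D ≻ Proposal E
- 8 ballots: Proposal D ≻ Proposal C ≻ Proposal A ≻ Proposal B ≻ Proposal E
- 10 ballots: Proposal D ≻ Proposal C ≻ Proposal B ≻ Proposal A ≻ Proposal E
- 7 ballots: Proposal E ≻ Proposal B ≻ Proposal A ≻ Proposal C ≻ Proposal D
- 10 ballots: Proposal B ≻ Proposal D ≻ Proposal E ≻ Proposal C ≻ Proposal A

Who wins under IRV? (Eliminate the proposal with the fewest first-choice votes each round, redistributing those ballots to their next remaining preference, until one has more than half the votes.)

Proposal B

Round 1: Proposal A 0, Proposal B 10, Proposal C 5, Proposal D 18, Proposal E 7. Proposal A eliminated.
Round 2: Proposal B 10, Proposal C 5, Proposal D 18, Proposal E 7. Proposal C eliminated.
Round 3: Proposal B 15, Proposal D 18, Proposal E 7. Proposal E eliminated.
Round 4: Proposal B 22, Proposal D 18. Proposal B has a majority (≥21).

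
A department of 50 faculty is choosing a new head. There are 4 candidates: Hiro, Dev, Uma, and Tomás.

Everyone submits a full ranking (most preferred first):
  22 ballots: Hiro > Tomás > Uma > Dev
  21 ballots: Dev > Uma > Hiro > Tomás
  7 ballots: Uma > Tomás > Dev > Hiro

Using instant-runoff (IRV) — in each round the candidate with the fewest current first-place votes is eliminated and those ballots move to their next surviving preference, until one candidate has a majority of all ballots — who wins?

Round 1: Hiro 22, Dev 21, Uma 7, Tomás 0. Tomás eliminated.
Round 2: Hiro 22, Dev 21, Uma 7. Uma eliminated.
Round 3: Hiro 22, Dev 28. Dev has a majority (≥26).

Dev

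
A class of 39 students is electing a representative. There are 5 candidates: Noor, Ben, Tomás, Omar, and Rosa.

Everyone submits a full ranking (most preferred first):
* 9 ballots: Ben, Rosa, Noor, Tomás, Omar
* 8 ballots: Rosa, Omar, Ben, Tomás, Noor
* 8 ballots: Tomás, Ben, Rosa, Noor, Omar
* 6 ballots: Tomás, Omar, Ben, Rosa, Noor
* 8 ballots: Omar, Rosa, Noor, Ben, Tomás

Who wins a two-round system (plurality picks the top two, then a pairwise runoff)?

Ben

Round 1 first-place votes: Noor 0, Ben 9, Tomás 14, Omar 8, Rosa 8. Tomás and Ben advance.
Runoff: Tomás is ranked above Ben on 14 ballots, Ben above Tomás on 25.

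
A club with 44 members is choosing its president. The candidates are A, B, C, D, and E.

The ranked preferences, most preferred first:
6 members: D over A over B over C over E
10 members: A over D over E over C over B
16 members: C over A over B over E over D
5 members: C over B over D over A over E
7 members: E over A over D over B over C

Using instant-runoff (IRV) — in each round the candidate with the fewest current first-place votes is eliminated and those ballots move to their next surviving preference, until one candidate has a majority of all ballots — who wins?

A

Round 1: A 10, B 0, C 21, D 6, E 7. B eliminated.
Round 2: A 10, C 21, D 6, E 7. D eliminated.
Round 3: A 16, C 21, E 7. E eliminated.
Round 4: A 23, C 21. A has a majority (≥23).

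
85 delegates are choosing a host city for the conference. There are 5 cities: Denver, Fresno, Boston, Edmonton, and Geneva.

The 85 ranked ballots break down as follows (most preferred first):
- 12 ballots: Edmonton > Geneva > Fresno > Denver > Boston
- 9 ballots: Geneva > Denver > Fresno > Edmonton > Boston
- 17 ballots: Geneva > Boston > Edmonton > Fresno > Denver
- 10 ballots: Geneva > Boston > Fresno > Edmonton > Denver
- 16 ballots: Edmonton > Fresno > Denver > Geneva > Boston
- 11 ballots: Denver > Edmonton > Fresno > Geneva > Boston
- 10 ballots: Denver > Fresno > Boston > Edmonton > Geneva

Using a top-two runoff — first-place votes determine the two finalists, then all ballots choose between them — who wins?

Round 1 first-place votes: Denver 21, Fresno 0, Boston 0, Edmonton 28, Geneva 36. Geneva and Edmonton advance.
Runoff: Geneva is ranked above Edmonton on 36 ballots, Edmonton above Geneva on 49.

Edmonton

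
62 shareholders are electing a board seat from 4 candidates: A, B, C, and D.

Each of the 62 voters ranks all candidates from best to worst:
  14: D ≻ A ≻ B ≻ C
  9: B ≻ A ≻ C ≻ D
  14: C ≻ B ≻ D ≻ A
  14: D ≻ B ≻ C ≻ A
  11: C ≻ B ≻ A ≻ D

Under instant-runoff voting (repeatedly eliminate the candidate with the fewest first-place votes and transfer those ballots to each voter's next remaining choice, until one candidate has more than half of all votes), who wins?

Round 1: A 0, B 9, C 25, D 28. A eliminated.
Round 2: B 9, C 25, D 28. B eliminated.
Round 3: C 34, D 28. C has a majority (≥32).

C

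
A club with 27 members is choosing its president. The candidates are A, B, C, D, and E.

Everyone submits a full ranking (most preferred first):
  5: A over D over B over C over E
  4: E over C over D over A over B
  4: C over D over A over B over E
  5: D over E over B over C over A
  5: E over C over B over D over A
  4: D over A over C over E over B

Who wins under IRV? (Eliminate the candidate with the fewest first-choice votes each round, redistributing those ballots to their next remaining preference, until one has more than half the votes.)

Round 1: A 5, B 0, C 4, D 9, E 9. B eliminated.
Round 2: A 5, C 4, D 9, E 9. C eliminated.
Round 3: A 5, D 13, E 9. A eliminated.
Round 4: D 18, E 9. D has a majority (≥14).

D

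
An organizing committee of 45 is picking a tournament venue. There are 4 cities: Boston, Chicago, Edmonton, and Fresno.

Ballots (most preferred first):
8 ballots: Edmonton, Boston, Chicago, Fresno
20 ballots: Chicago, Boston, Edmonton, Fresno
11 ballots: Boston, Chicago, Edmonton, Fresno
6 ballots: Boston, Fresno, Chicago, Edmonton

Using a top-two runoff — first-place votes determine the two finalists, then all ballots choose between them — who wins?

Round 1 first-place votes: Boston 17, Chicago 20, Edmonton 8, Fresno 0. Chicago and Boston advance.
Runoff: Chicago is ranked above Boston on 20 ballots, Boston above Chicago on 25.

Boston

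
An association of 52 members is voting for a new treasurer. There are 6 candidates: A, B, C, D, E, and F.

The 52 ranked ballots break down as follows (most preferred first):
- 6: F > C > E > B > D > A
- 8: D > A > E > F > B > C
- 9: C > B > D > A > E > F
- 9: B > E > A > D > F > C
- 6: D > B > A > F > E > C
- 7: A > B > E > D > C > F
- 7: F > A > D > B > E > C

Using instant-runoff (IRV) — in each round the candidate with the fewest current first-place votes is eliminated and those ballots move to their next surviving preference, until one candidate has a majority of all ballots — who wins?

B

Round 1: A 7, B 9, C 9, D 14, E 0, F 13. E eliminated.
Round 2: A 7, B 9, C 9, D 14, F 13. A eliminated.
Round 3: B 16, C 9, D 14, F 13. C eliminated.
Round 4: B 25, D 14, F 13. F eliminated.
Round 5: B 31, D 21. B has a majority (≥27).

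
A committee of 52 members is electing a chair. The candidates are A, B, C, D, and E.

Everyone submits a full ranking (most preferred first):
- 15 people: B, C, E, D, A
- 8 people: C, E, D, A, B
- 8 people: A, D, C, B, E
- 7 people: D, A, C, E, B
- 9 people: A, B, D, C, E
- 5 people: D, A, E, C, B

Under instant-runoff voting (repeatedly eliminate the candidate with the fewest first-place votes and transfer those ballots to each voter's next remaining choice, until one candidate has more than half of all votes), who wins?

D

Round 1: A 17, B 15, C 8, D 12, E 0. E eliminated.
Round 2: A 17, B 15, C 8, D 12. C eliminated.
Round 3: A 17, B 15, D 20. B eliminated.
Round 4: A 17, D 35. D has a majority (≥27).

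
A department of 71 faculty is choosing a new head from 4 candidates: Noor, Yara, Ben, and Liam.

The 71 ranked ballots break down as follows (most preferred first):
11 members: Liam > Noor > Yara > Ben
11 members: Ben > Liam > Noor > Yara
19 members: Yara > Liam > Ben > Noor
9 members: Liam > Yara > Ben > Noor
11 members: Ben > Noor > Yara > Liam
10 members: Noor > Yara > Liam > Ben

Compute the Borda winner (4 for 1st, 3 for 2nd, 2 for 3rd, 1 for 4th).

Noor: 11×3 + 11×2 + 19×1 + 9×1 + 11×3 + 10×4 = 156
Yara: 11×2 + 11×1 + 19×4 + 9×3 + 11×2 + 10×3 = 188
Ben: 11×1 + 11×4 + 19×2 + 9×2 + 11×4 + 10×1 = 165
Liam: 11×4 + 11×3 + 19×3 + 9×4 + 11×1 + 10×2 = 201

Liam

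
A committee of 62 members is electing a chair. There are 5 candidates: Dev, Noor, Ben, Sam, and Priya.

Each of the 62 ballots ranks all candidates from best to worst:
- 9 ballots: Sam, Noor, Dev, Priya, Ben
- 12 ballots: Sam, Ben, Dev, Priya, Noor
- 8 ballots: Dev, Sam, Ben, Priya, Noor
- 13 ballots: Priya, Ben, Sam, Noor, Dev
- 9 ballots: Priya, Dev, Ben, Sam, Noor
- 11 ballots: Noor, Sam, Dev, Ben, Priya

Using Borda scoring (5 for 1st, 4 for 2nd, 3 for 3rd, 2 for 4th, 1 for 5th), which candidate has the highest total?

Dev: 9×3 + 12×3 + 8×5 + 13×1 + 9×4 + 11×3 = 185
Noor: 9×4 + 12×1 + 8×1 + 13×2 + 9×1 + 11×5 = 146
Ben: 9×1 + 12×4 + 8×3 + 13×4 + 9×3 + 11×2 = 182
Sam: 9×5 + 12×5 + 8×4 + 13×3 + 9×2 + 11×4 = 238
Priya: 9×2 + 12×2 + 8×2 + 13×5 + 9×5 + 11×1 = 179

Sam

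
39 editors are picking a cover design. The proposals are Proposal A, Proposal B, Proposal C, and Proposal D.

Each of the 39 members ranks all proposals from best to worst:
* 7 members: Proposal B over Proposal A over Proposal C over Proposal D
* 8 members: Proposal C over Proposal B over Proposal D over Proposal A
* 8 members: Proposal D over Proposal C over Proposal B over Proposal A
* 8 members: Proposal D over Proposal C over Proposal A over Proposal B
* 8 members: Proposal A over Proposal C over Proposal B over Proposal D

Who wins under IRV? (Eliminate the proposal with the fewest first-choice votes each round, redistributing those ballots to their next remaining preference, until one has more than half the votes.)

Round 1: Proposal A 8, Proposal B 7, Proposal C 8, Proposal D 16. Proposal B eliminated.
Round 2: Proposal A 15, Proposal C 8, Proposal D 16. Proposal C eliminated.
Round 3: Proposal A 15, Proposal D 24. Proposal D has a majority (≥20).

Proposal D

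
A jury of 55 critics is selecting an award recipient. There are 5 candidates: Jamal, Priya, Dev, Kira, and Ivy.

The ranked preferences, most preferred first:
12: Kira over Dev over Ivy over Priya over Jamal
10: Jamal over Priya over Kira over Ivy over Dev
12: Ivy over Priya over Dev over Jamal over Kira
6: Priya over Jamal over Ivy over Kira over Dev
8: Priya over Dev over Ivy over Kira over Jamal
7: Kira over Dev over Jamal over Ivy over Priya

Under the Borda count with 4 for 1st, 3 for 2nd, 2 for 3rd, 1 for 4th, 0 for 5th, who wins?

Jamal: 12×0 + 10×4 + 12×1 + 6×3 + 8×0 + 7×2 = 84
Priya: 12×1 + 10×3 + 12×3 + 6×4 + 8×4 + 7×0 = 134
Dev: 12×3 + 10×0 + 12×2 + 6×0 + 8×3 + 7×3 = 105
Kira: 12×4 + 10×2 + 12×0 + 6×1 + 8×1 + 7×4 = 110
Ivy: 12×2 + 10×1 + 12×4 + 6×2 + 8×2 + 7×1 = 117

Priya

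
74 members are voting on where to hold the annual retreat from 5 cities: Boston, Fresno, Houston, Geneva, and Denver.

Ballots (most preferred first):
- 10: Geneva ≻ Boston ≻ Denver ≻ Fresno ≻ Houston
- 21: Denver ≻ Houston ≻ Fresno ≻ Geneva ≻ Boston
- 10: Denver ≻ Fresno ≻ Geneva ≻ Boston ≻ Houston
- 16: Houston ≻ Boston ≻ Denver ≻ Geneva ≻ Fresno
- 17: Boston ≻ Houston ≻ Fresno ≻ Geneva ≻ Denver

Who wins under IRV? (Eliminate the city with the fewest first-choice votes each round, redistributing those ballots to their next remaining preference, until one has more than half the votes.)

Boston

Round 1: Boston 17, Fresno 0, Houston 16, Geneva 10, Denver 31. Fresno eliminated.
Round 2: Boston 17, Houston 16, Geneva 10, Denver 31. Geneva eliminated.
Round 3: Boston 27, Houston 16, Denver 31. Houston eliminated.
Round 4: Boston 43, Denver 31. Boston has a majority (≥38).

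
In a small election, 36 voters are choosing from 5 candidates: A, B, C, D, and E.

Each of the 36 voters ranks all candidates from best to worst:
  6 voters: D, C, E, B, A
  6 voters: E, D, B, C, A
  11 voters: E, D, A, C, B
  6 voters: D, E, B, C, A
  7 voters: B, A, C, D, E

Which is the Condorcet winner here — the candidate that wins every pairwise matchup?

D vs A: 29–7
D vs B: 29–7
D vs C: 29–7
D vs E: 19–17
D beats every other candidate.

D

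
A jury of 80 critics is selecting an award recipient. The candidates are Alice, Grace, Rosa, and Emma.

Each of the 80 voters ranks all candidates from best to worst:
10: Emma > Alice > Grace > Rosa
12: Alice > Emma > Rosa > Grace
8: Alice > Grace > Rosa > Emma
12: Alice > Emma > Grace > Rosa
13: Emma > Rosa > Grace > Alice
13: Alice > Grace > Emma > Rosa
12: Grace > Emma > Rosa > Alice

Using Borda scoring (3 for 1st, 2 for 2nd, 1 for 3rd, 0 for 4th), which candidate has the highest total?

Alice: 10×2 + 12×3 + 8×3 + 12×3 + 13×0 + 13×3 + 12×0 = 155
Grace: 10×1 + 12×0 + 8×2 + 12×1 + 13×1 + 13×2 + 12×3 = 113
Rosa: 10×0 + 12×1 + 8×1 + 12×0 + 13×2 + 13×0 + 12×1 = 58
Emma: 10×3 + 12×2 + 8×0 + 12×2 + 13×3 + 13×1 + 12×2 = 154

Alice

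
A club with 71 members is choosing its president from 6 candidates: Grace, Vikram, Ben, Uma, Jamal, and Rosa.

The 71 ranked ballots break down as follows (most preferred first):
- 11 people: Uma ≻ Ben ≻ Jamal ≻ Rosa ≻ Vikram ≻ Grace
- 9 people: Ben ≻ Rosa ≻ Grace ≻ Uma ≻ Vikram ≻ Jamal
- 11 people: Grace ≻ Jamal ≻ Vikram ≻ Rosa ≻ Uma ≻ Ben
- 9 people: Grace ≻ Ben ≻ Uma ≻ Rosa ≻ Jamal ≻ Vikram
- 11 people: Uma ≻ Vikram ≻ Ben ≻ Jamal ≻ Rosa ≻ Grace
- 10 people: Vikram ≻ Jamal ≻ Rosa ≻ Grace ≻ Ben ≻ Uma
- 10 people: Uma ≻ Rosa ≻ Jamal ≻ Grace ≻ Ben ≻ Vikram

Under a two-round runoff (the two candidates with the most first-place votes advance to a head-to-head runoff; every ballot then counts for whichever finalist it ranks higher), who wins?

Grace

Round 1 first-place votes: Grace 20, Vikram 10, Ben 9, Uma 32, Jamal 0, Rosa 0. Uma and Grace advance.
Runoff: Uma is ranked above Grace on 32 ballots, Grace above Uma on 39.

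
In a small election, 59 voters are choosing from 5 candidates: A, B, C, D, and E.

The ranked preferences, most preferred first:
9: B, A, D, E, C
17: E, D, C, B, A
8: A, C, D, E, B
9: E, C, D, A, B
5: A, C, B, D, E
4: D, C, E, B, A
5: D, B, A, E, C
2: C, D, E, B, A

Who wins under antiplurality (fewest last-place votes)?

Last-place votes: A 23, B 17, C 14, D 0, E 5.

D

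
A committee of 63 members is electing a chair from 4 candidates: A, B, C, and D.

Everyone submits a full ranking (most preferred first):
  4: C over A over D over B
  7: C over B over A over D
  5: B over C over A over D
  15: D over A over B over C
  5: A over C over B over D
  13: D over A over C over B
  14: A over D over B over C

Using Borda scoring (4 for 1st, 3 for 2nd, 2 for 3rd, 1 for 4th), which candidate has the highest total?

A

A: 4×3 + 7×2 + 5×2 + 15×3 + 5×4 + 13×3 + 14×4 = 196
B: 4×1 + 7×3 + 5×4 + 15×2 + 5×2 + 13×1 + 14×2 = 126
C: 4×4 + 7×4 + 5×3 + 15×1 + 5×3 + 13×2 + 14×1 = 129
D: 4×2 + 7×1 + 5×1 + 15×4 + 5×1 + 13×4 + 14×3 = 179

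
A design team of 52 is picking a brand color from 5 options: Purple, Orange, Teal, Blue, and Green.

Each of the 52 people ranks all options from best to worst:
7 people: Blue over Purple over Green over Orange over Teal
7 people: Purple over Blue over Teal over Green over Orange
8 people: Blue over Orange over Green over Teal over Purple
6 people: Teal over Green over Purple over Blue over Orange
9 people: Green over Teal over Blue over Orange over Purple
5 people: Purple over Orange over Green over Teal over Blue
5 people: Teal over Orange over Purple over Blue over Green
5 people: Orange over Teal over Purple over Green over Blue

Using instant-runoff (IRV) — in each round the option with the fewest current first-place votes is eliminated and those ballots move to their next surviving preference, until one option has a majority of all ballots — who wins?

Round 1: Purple 12, Orange 5, Teal 11, Blue 15, Green 9. Orange eliminated.
Round 2: Purple 12, Teal 16, Blue 15, Green 9. Green eliminated.
Round 3: Purple 12, Teal 25, Blue 15. Purple eliminated.
Round 4: Teal 30, Blue 22. Teal has a majority (≥27).

Teal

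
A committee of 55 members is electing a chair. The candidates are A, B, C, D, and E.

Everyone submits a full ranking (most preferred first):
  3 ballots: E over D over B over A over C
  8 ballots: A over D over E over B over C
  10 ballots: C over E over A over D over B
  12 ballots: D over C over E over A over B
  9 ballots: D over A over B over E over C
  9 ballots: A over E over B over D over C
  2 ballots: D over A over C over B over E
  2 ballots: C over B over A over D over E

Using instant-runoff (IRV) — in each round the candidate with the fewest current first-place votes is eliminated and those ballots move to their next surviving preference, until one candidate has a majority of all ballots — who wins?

Round 1: A 17, B 0, C 12, D 23, E 3. B eliminated.
Round 2: A 17, C 12, D 23, E 3. E eliminated.
Round 3: A 17, C 12, D 26. C eliminated.
Round 4: A 29, D 26. A has a majority (≥28).

A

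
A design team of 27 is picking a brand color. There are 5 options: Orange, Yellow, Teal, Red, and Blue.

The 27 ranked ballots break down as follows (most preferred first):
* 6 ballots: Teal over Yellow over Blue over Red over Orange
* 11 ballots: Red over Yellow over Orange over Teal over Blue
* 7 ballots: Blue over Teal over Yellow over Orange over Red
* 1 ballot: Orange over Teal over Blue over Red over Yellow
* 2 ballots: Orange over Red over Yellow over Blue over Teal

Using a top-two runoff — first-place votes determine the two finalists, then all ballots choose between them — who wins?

Blue

Round 1 first-place votes: Orange 3, Yellow 0, Teal 6, Red 11, Blue 7. Red and Blue advance.
Runoff: Red is ranked above Blue on 13 ballots, Blue above Red on 14.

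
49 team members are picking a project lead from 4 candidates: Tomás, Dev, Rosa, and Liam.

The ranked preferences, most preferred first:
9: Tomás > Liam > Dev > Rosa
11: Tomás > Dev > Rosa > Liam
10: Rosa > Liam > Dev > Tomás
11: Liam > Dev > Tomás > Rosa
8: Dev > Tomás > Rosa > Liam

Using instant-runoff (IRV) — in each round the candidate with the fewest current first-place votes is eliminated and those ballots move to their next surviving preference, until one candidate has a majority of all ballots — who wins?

Round 1: Tomás 20, Dev 8, Rosa 10, Liam 11. Dev eliminated.
Round 2: Tomás 28, Rosa 10, Liam 11. Tomás has a majority (≥25).

Tomás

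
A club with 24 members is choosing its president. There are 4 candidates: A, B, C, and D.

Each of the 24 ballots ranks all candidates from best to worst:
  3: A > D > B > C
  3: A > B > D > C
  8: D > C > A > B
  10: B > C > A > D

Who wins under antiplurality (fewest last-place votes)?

Last-place votes: A 0, B 8, C 6, D 10.

A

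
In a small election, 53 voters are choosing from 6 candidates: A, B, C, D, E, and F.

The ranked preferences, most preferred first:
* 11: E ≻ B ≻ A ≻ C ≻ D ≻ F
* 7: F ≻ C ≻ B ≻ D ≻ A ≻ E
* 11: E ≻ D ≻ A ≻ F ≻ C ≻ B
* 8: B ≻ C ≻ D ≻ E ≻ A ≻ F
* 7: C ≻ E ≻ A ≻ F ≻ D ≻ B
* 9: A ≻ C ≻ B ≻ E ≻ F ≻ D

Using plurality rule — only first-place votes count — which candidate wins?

E

First-place votes: A 9, B 8, C 7, D 0, E 22, F 7.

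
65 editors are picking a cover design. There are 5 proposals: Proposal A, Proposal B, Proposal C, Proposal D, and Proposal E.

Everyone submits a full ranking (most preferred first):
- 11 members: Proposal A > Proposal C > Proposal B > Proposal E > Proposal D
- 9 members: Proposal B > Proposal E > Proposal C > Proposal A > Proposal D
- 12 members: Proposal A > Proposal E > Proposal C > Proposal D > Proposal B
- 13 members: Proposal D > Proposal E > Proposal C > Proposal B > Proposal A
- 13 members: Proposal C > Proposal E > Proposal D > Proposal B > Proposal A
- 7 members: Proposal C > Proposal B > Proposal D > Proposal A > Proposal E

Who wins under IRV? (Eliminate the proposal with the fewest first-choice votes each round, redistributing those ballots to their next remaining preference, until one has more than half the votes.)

Round 1: Proposal A 23, Proposal B 9, Proposal C 20, Proposal D 13, Proposal E 0. Proposal E eliminated.
Round 2: Proposal A 23, Proposal B 9, Proposal C 20, Proposal D 13. Proposal B eliminated.
Round 3: Proposal A 23, Proposal C 29, Proposal D 13. Proposal D eliminated.
Round 4: Proposal A 23, Proposal C 42. Proposal C has a majority (≥33).

Proposal C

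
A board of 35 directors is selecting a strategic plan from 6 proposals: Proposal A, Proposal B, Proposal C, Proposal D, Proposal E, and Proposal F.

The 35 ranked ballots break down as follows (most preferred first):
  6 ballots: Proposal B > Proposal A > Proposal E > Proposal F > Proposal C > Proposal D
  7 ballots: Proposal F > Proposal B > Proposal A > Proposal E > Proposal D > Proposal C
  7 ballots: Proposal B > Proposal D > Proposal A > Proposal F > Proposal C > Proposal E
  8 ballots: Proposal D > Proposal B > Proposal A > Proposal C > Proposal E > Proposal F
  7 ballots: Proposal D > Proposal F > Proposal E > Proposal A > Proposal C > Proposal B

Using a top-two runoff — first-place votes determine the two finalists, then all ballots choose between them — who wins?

Proposal B

Round 1 first-place votes: Proposal A 0, Proposal B 13, Proposal C 0, Proposal D 15, Proposal E 0, Proposal F 7. Proposal D and Proposal B advance.
Runoff: Proposal D is ranked above Proposal B on 15 ballots, Proposal B above Proposal D on 20.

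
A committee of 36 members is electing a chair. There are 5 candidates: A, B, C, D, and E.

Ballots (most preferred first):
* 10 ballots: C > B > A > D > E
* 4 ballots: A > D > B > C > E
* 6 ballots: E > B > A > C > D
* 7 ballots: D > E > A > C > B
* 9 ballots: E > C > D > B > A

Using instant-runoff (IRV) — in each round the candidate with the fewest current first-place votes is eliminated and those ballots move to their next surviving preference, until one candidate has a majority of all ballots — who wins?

Round 1: A 4, B 0, C 10, D 7, E 15. B eliminated.
Round 2: A 4, C 10, D 7, E 15. A eliminated.
Round 3: C 10, D 11, E 15. C eliminated.
Round 4: D 21, E 15. D has a majority (≥19).

D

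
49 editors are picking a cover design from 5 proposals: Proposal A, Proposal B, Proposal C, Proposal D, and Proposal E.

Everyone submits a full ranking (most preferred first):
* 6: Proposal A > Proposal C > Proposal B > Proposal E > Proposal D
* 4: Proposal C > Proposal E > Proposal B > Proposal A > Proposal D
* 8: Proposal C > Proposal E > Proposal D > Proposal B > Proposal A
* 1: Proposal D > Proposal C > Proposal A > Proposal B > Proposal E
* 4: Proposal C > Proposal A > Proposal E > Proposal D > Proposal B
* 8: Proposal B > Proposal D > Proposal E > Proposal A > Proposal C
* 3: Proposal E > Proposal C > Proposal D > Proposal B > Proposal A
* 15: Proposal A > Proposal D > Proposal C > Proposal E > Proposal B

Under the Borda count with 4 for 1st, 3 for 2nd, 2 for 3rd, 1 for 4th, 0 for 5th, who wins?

Proposal A: 6×4 + 4×1 + 8×0 + 1×2 + 4×3 + 8×1 + 3×0 + 15×4 = 110
Proposal B: 6×2 + 4×2 + 8×1 + 1×1 + 4×0 + 8×4 + 3×1 + 15×0 = 64
Proposal C: 6×3 + 4×4 + 8×4 + 1×3 + 4×4 + 8×0 + 3×3 + 15×2 = 124
Proposal D: 6×0 + 4×0 + 8×2 + 1×4 + 4×1 + 8×3 + 3×2 + 15×3 = 99
Proposal E: 6×1 + 4×3 + 8×3 + 1×0 + 4×2 + 8×2 + 3×4 + 15×1 = 93

Proposal C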